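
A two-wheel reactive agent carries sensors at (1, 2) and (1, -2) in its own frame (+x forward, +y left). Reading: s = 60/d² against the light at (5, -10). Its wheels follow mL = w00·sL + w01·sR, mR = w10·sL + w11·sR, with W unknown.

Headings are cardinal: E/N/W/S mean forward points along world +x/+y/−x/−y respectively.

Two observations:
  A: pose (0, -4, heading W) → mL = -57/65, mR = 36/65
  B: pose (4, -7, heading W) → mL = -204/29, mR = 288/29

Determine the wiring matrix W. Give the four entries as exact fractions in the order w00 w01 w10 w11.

obs A: pose=(0,-4,W) → sL=15/13, sR=3/5, mL=-57/65, mR=36/65
obs B: pose=(4,-7,W) → sL=12, sR=60/29, mL=-204/29, mR=288/29
sensor matrix S = [[15/13, 3/5], [12, 60/29]]; det S = -9072/1885
solve [mL_A; mL_B] = S·[w00; w01] and [mR_A; mR_B] = S·[w10; w11]:
  w00 = -1/2, w01 = -1/2, w10 = 1, w11 = -1

-1/2 -1/2 1 -1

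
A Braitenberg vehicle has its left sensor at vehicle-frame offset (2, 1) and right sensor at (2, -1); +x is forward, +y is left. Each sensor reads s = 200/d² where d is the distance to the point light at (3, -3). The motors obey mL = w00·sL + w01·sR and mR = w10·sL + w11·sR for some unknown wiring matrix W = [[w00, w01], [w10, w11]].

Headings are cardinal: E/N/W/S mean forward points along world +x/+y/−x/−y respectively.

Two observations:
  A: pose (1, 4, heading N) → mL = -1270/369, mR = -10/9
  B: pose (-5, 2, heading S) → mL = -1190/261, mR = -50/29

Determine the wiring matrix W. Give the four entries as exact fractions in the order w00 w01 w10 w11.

obs A: pose=(1,4,N) → sL=20/9, sR=100/41, mL=-1270/369, mR=-10/9
obs B: pose=(-5,2,S) → sL=100/29, sR=20/9, mL=-1190/261, mR=-50/29
sensor matrix S = [[20/9, 100/41], [100/29, 20/9]]; det S = -334400/96309
solve [mL_A; mL_B] = S·[w00; w01] and [mR_A; mR_B] = S·[w10; w11]:
  w00 = -1, w01 = -1/2, w10 = -1/2, w11 = 0

-1 -1/2 -1/2 0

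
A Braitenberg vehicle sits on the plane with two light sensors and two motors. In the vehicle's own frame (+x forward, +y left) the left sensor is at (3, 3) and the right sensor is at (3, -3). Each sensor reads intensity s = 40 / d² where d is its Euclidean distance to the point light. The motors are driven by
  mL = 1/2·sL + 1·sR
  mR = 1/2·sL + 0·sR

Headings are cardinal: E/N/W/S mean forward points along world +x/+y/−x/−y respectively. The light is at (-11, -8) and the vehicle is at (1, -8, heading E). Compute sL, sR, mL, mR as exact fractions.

left sensor world pos  = (4, -5); dL² = 234
right sensor world pos = (4, -11); dR² = 234
sL = 40/234 = 20/117
sR = 40/234 = 20/117
mL = 1/2·sL + 1·sR = 10/39
mR = 1/2·sL + 0·sR = 10/117

20/117 20/117 10/39 10/117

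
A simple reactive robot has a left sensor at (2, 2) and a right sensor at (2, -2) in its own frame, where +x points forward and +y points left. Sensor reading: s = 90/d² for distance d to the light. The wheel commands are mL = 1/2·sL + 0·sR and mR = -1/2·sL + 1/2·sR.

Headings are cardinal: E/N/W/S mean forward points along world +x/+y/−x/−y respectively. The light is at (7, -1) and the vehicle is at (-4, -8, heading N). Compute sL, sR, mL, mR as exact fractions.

45/97 45/53 45/194 990/5141

left sensor world pos  = (-6, -6); dL² = 194
right sensor world pos = (-2, -6); dR² = 106
sL = 90/194 = 45/97
sR = 90/106 = 45/53
mL = 1/2·sL + 0·sR = 45/194
mR = -1/2·sL + 1/2·sR = 990/5141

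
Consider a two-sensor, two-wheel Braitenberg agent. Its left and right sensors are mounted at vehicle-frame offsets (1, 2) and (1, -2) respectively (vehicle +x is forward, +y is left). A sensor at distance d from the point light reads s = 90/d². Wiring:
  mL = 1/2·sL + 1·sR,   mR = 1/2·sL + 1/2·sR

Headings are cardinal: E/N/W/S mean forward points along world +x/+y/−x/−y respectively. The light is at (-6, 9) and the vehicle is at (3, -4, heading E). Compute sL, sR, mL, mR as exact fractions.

90/221 18/65 531/1105 378/1105

left sensor world pos  = (4, -2); dL² = 221
right sensor world pos = (4, -6); dR² = 325
sL = 90/221 = 90/221
sR = 90/325 = 18/65
mL = 1/2·sL + 1·sR = 531/1105
mR = 1/2·sL + 1/2·sR = 378/1105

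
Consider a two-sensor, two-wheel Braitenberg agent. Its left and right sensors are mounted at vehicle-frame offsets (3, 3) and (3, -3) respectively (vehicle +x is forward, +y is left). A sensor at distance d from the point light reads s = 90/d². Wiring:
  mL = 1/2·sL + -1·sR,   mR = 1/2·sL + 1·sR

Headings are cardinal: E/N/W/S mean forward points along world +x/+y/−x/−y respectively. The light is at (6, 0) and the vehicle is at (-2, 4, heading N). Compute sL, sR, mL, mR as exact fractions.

left sensor world pos  = (-5, 7); dL² = 170
right sensor world pos = (1, 7); dR² = 74
sL = 90/170 = 9/17
sR = 90/74 = 45/37
mL = 1/2·sL + -1·sR = -1197/1258
mR = 1/2·sL + 1·sR = 1863/1258

9/17 45/37 -1197/1258 1863/1258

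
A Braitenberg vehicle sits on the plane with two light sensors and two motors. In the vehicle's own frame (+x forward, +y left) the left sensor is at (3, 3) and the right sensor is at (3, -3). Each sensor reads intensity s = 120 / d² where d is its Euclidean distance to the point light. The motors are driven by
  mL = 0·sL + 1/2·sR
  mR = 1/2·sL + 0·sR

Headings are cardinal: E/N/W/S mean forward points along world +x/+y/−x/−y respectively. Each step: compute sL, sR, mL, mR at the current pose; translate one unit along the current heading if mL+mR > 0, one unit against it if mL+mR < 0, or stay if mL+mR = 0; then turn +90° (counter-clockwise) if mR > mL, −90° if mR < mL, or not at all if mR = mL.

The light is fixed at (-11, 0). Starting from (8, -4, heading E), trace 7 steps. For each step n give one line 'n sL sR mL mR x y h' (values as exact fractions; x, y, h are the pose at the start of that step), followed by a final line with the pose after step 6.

n=0: pose=(8,-4,E); sL=24/97, sR=120/533; mL=60/533, mR=12/97; mL+mR=12216/51701 → advance +1; mR−mL=576/51701 → turn +1·90°
n=1: pose=(9,-4,N); sL=12/29, sR=12/53; mL=6/53, mR=6/29; mL+mR=492/1537 → advance +1; mR−mL=144/1537 → turn +1·90°
n=2: pose=(9,-3,W); sL=24/65, sR=120/289; mL=60/289, mR=12/65; mL+mR=7368/18785 → advance +1; mR−mL=-432/18785 → turn -1·90°
n=3: pose=(8,-3,N); sL=15/32, sR=30/121; mL=15/121, mR=15/64; mL+mR=2775/7744 → advance +1; mR−mL=855/7744 → turn +1·90°
n=4: pose=(8,-2,W); sL=120/281, sR=120/257; mL=60/257, mR=60/281; mL+mR=32280/72217 → advance +1; mR−mL=-1440/72217 → turn -1·90°
n=5: pose=(7,-2,N); sL=60/113, sR=60/221; mL=30/221, mR=30/113; mL+mR=10020/24973 → advance +1; mR−mL=3240/24973 → turn +1·90°
n=6: pose=(7,-1,W); sL=120/241, sR=120/229; mL=60/229, mR=60/241; mL+mR=28200/55189 → advance +1; mR−mL=-720/55189 → turn -1·90°

0 24/97 120/533 60/533 12/97 8 -4 E
1 12/29 12/53 6/53 6/29 9 -4 N
2 24/65 120/289 60/289 12/65 9 -3 W
3 15/32 30/121 15/121 15/64 8 -3 N
4 120/281 120/257 60/257 60/281 8 -2 W
5 60/113 60/221 30/221 30/113 7 -2 N
6 120/241 120/229 60/229 60/241 7 -1 W
final 6 -1 N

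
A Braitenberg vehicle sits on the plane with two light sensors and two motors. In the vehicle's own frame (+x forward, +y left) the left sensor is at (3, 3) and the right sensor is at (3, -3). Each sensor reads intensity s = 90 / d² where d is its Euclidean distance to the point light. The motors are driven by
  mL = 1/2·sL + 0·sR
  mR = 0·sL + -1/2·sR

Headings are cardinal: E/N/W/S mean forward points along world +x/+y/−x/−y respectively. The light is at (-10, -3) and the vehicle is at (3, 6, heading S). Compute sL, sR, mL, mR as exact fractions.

45/146 45/68 45/292 -45/136

left sensor world pos  = (6, 3); dL² = 292
right sensor world pos = (0, 3); dR² = 136
sL = 90/292 = 45/146
sR = 90/136 = 45/68
mL = 1/2·sL + 0·sR = 45/292
mR = 0·sL + -1/2·sR = -45/136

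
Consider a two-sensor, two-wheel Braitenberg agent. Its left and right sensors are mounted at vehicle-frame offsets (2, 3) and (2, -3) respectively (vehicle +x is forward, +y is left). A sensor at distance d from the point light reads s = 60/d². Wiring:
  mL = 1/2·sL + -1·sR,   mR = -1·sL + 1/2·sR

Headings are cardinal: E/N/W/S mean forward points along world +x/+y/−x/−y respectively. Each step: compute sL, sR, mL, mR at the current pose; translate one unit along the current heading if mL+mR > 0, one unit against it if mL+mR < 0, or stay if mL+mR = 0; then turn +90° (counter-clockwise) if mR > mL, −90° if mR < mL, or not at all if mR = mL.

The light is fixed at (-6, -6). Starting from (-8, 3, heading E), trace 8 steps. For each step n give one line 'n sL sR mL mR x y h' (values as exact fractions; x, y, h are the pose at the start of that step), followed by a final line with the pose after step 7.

n=0: pose=(-8,3,E); sL=5/12, sR=5/3; mL=-35/24, mR=5/12; mL+mR=-25/24 → advance -1; mR−mL=15/8 → turn +1·90°
n=1: pose=(-9,3,N); sL=60/157, sR=60/121; mL=-5790/18997, mR=-2550/18997; mL+mR=-8340/18997 → advance -1; mR−mL=3240/18997 → turn +1·90°
n=2: pose=(-9,2,W); sL=6/5, sR=30/73; mL=69/365, mR=-363/365; mL+mR=-294/365 → advance -1; mR−mL=-432/365 → turn -1·90°
n=3: pose=(-8,2,N); sL=12/25, sR=60/101; mL=-894/2525, mR=-462/2525; mL+mR=-1356/2525 → advance -1; mR−mL=432/2525 → turn +1·90°
n=4: pose=(-8,1,W); sL=15/8, sR=15/29; mL=195/464, mR=-375/232; mL+mR=-555/464 → advance -1; mR−mL=-945/464 → turn -1·90°
n=5: pose=(-7,1,N); sL=60/97, sR=12/17; mL=-654/1649, mR=-438/1649; mL+mR=-1092/1649 → advance -1; mR−mL=216/1649 → turn +1·90°
n=6: pose=(-7,0,W); sL=10/3, sR=2/3; mL=1, mR=-3; mL+mR=-2 → advance -1; mR−mL=-4 → turn -1·90°
n=7: pose=(-6,0,N); sL=60/73, sR=60/73; mL=-30/73, mR=-30/73; mL+mR=-60/73 → advance -1; mR−mL=0 → turn +0·90°

0 5/12 5/3 -35/24 5/12 -8 3 E
1 60/157 60/121 -5790/18997 -2550/18997 -9 3 N
2 6/5 30/73 69/365 -363/365 -9 2 W
3 12/25 60/101 -894/2525 -462/2525 -8 2 N
4 15/8 15/29 195/464 -375/232 -8 1 W
5 60/97 12/17 -654/1649 -438/1649 -7 1 N
6 10/3 2/3 1 -3 -7 0 W
7 60/73 60/73 -30/73 -30/73 -6 0 N
final -6 -1 N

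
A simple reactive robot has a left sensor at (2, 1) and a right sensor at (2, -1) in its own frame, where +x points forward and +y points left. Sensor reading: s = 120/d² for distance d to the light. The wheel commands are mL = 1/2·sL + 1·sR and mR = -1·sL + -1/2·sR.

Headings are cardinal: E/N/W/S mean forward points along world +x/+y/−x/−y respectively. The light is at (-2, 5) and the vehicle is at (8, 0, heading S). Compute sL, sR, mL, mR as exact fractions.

12/17 12/13 282/221 -258/221

left sensor world pos  = (9, -2); dL² = 170
right sensor world pos = (7, -2); dR² = 130
sL = 120/170 = 12/17
sR = 120/130 = 12/13
mL = 1/2·sL + 1·sR = 282/221
mR = -1·sL + -1/2·sR = -258/221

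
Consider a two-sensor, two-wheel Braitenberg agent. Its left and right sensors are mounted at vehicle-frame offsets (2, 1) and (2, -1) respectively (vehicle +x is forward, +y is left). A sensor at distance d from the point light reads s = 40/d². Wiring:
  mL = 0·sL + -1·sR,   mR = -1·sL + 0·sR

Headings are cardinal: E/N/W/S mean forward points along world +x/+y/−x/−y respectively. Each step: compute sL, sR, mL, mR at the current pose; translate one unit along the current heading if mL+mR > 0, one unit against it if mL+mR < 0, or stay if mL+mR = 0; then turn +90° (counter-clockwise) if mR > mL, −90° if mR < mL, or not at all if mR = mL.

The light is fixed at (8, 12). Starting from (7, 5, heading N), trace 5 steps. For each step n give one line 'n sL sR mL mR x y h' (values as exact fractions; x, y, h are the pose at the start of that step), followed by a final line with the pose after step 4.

0 40/29 8/5 -8/5 -40/29 7 5 N
1 4/9 20/29 -20/29 -4/9 7 4 W
2 40/101 40/101 -40/101 -40/101 8 4 S
3 20/41 20/41 -20/41 -20/41 8 5 S
4 8/13 8/13 -8/13 -8/13 8 6 S
final 8 7 S

n=0: pose=(7,5,N); sL=40/29, sR=8/5; mL=-8/5, mR=-40/29; mL+mR=-432/145 → advance -1; mR−mL=32/145 → turn +1·90°
n=1: pose=(7,4,W); sL=4/9, sR=20/29; mL=-20/29, mR=-4/9; mL+mR=-296/261 → advance -1; mR−mL=64/261 → turn +1·90°
n=2: pose=(8,4,S); sL=40/101, sR=40/101; mL=-40/101, mR=-40/101; mL+mR=-80/101 → advance -1; mR−mL=0 → turn +0·90°
n=3: pose=(8,5,S); sL=20/41, sR=20/41; mL=-20/41, mR=-20/41; mL+mR=-40/41 → advance -1; mR−mL=0 → turn +0·90°
n=4: pose=(8,6,S); sL=8/13, sR=8/13; mL=-8/13, mR=-8/13; mL+mR=-16/13 → advance -1; mR−mL=0 → turn +0·90°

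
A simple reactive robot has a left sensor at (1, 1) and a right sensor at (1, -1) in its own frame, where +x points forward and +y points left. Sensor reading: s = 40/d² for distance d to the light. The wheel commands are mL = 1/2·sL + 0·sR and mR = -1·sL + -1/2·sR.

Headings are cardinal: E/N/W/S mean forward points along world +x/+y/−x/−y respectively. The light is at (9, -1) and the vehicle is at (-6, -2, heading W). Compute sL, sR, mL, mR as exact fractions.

2/13 5/32 1/13 -193/832

left sensor world pos  = (-7, -3); dL² = 260
right sensor world pos = (-7, -1); dR² = 256
sL = 40/260 = 2/13
sR = 40/256 = 5/32
mL = 1/2·sL + 0·sR = 1/13
mR = -1·sL + -1/2·sR = -193/832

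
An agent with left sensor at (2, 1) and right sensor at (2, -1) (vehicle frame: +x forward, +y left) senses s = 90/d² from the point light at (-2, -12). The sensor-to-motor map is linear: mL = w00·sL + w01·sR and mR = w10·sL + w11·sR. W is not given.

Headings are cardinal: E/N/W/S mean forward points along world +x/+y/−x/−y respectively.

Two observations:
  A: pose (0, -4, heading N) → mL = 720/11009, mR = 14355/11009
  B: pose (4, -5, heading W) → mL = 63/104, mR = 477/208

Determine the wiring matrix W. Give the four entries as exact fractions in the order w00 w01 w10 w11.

1 -1 1 1/2

obs A: pose=(0,-4,N) → sL=90/101, sR=90/109, mL=720/11009, mR=14355/11009
obs B: pose=(4,-5,W) → sL=45/26, sR=9/8, mL=63/104, mR=477/208
sensor matrix S = [[90/101, 90/109], [45/26, 9/8]]; det S = -244215/572468
solve [mL_A; mL_B] = S·[w00; w01] and [mR_A; mR_B] = S·[w10; w11]:
  w00 = 1, w01 = -1, w10 = 1, w11 = 1/2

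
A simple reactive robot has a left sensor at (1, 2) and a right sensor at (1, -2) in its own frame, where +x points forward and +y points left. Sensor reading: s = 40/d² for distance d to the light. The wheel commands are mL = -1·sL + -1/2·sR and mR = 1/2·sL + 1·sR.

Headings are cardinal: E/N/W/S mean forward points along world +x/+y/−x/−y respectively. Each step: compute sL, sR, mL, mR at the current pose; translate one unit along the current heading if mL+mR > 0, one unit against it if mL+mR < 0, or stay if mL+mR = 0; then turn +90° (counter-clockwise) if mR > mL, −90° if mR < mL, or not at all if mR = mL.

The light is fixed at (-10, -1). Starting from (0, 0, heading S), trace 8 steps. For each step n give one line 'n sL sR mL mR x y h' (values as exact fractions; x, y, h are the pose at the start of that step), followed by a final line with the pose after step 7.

0 5/18 5/8 -85/144 55/72 0 0 S
1 8/25 8/25 -12/25 12/25 0 -1 E
2 8/13 8/29 -284/377 220/377 0 -1 N
3 4/9 20/41 -254/369 262/369 0 -2 W
4 8/25 40/53 -924/1325 1212/1325 -1 -2 S
5 2/5 10/29 -83/145 79/145 -1 -3 E
6 40/37 40/101 -4780/3737 3500/3737 -2 -3 N
7 20/37 4/5 -174/185 198/185 -2 -4 W
final -3 -4 S

n=0: pose=(0,0,S); sL=5/18, sR=5/8; mL=-85/144, mR=55/72; mL+mR=25/144 → advance +1; mR−mL=65/48 → turn +1·90°
n=1: pose=(0,-1,E); sL=8/25, sR=8/25; mL=-12/25, mR=12/25; mL+mR=0 → advance +0; mR−mL=24/25 → turn +1·90°
n=2: pose=(0,-1,N); sL=8/13, sR=8/29; mL=-284/377, mR=220/377; mL+mR=-64/377 → advance -1; mR−mL=504/377 → turn +1·90°
n=3: pose=(0,-2,W); sL=4/9, sR=20/41; mL=-254/369, mR=262/369; mL+mR=8/369 → advance +1; mR−mL=172/123 → turn +1·90°
n=4: pose=(-1,-2,S); sL=8/25, sR=40/53; mL=-924/1325, mR=1212/1325; mL+mR=288/1325 → advance +1; mR−mL=2136/1325 → turn +1·90°
n=5: pose=(-1,-3,E); sL=2/5, sR=10/29; mL=-83/145, mR=79/145; mL+mR=-4/145 → advance -1; mR−mL=162/145 → turn +1·90°
n=6: pose=(-2,-3,N); sL=40/37, sR=40/101; mL=-4780/3737, mR=3500/3737; mL+mR=-1280/3737 → advance -1; mR−mL=8280/3737 → turn +1·90°
n=7: pose=(-2,-4,W); sL=20/37, sR=4/5; mL=-174/185, mR=198/185; mL+mR=24/185 → advance +1; mR−mL=372/185 → turn +1·90°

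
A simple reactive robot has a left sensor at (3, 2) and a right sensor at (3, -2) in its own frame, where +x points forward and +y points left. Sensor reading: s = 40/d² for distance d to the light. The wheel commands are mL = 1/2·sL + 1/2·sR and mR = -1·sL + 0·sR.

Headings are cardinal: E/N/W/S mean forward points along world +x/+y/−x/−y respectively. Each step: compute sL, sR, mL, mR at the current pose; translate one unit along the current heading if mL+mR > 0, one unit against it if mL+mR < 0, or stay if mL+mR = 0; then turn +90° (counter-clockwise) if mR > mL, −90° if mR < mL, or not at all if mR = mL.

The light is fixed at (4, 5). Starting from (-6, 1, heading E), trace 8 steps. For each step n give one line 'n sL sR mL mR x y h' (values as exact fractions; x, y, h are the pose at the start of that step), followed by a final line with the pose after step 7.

0 40/53 8/17 552/901 -40/53 -6 1 E
1 4/13 20/109 348/1417 -4/13 -7 1 S
2 40/221 40/197 8360/43537 -40/221 -7 2 W
3 10/49 2/5 74/245 -10/49 -8 2 N
4 40/81 40/97 3560/7857 -40/81 -8 3 E
5 20/73 4/25 396/1825 -20/73 -9 3 S
6 8/53 40/257 2088/13621 -8/53 -9 4 W
7 2/13 10/37 102/481 -2/13 -10 4 N
final -10 5 E

n=0: pose=(-6,1,E); sL=40/53, sR=8/17; mL=552/901, mR=-40/53; mL+mR=-128/901 → advance -1; mR−mL=-1232/901 → turn -1·90°
n=1: pose=(-7,1,S); sL=4/13, sR=20/109; mL=348/1417, mR=-4/13; mL+mR=-88/1417 → advance -1; mR−mL=-784/1417 → turn -1·90°
n=2: pose=(-7,2,W); sL=40/221, sR=40/197; mL=8360/43537, mR=-40/221; mL+mR=480/43537 → advance +1; mR−mL=-16240/43537 → turn -1·90°
n=3: pose=(-8,2,N); sL=10/49, sR=2/5; mL=74/245, mR=-10/49; mL+mR=24/245 → advance +1; mR−mL=-124/245 → turn -1·90°
n=4: pose=(-8,3,E); sL=40/81, sR=40/97; mL=3560/7857, mR=-40/81; mL+mR=-320/7857 → advance -1; mR−mL=-2480/2619 → turn -1·90°
n=5: pose=(-9,3,S); sL=20/73, sR=4/25; mL=396/1825, mR=-20/73; mL+mR=-104/1825 → advance -1; mR−mL=-896/1825 → turn -1·90°
n=6: pose=(-9,4,W); sL=8/53, sR=40/257; mL=2088/13621, mR=-8/53; mL+mR=32/13621 → advance +1; mR−mL=-4144/13621 → turn -1·90°
n=7: pose=(-10,4,N); sL=2/13, sR=10/37; mL=102/481, mR=-2/13; mL+mR=28/481 → advance +1; mR−mL=-176/481 → turn -1·90°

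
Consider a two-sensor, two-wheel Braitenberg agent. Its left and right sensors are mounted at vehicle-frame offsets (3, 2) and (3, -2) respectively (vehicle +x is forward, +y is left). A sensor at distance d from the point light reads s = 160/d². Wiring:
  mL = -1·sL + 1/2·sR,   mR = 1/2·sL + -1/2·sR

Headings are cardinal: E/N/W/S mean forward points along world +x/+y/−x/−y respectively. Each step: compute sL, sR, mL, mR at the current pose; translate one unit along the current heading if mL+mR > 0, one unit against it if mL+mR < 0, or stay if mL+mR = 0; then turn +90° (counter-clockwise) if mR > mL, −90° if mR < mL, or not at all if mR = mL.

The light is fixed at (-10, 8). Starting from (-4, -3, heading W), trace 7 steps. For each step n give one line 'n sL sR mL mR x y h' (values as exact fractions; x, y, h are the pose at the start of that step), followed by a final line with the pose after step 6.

0 80/89 16/9 -8/801 -352/801 -4 -3 W
1 160/89 32/29 -3216/2581 896/2581 -3 -3 N
2 40/53 40/29 -100/1537 -480/1537 -3 -4 W
3 160/117 160/181 -19600/21177 5120/21177 -2 -4 N
4 16/25 80/73 -168/1825 -416/1825 -2 -5 W
5 160/149 160/221 -23440/32929 5760/32929 -1 -5 N
6 40/73 8/9 -68/657 -112/657 -1 -6 W
final 0 -6 N

n=0: pose=(-4,-3,W); sL=80/89, sR=16/9; mL=-8/801, mR=-352/801; mL+mR=-40/89 → advance -1; mR−mL=-344/801 → turn -1·90°
n=1: pose=(-3,-3,N); sL=160/89, sR=32/29; mL=-3216/2581, mR=896/2581; mL+mR=-80/89 → advance -1; mR−mL=4112/2581 → turn +1·90°
n=2: pose=(-3,-4,W); sL=40/53, sR=40/29; mL=-100/1537, mR=-480/1537; mL+mR=-20/53 → advance -1; mR−mL=-380/1537 → turn -1·90°
n=3: pose=(-2,-4,N); sL=160/117, sR=160/181; mL=-19600/21177, mR=5120/21177; mL+mR=-80/117 → advance -1; mR−mL=8240/7059 → turn +1·90°
n=4: pose=(-2,-5,W); sL=16/25, sR=80/73; mL=-168/1825, mR=-416/1825; mL+mR=-8/25 → advance -1; mR−mL=-248/1825 → turn -1·90°
n=5: pose=(-1,-5,N); sL=160/149, sR=160/221; mL=-23440/32929, mR=5760/32929; mL+mR=-80/149 → advance -1; mR−mL=29200/32929 → turn +1·90°
n=6: pose=(-1,-6,W); sL=40/73, sR=8/9; mL=-68/657, mR=-112/657; mL+mR=-20/73 → advance -1; mR−mL=-44/657 → turn -1·90°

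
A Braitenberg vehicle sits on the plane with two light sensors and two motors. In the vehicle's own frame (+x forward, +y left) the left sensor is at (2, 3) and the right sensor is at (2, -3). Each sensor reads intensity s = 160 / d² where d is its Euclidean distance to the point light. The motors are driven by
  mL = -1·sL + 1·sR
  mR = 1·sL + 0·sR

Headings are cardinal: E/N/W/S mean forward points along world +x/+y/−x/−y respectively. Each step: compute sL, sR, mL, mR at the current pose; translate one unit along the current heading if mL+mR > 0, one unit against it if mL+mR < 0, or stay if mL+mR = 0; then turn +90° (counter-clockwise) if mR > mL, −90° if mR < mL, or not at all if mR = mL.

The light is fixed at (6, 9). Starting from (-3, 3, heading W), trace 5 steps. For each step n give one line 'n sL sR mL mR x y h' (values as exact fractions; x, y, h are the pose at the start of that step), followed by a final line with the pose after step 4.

n=0: pose=(-3,3,W); sL=80/101, sR=16/13; mL=576/1313, mR=80/101; mL+mR=16/13 → advance +1; mR−mL=464/1313 → turn +1·90°
n=1: pose=(-4,3,S); sL=160/113, sR=160/233; mL=-19200/26329, mR=160/113; mL+mR=160/233 → advance +1; mR−mL=56480/26329 → turn +1·90°
n=2: pose=(-4,2,E); sL=2, sR=40/41; mL=-42/41, mR=2; mL+mR=40/41 → advance +1; mR−mL=124/41 → turn +1·90°
n=3: pose=(-3,2,N); sL=160/169, sR=160/61; mL=17280/10309, mR=160/169; mL+mR=160/61 → advance +1; mR−mL=-7520/10309 → turn -1·90°
n=4: pose=(-3,3,E); sL=80/29, sR=16/13; mL=-576/377, mR=80/29; mL+mR=16/13 → advance +1; mR−mL=1616/377 → turn +1·90°

0 80/101 16/13 576/1313 80/101 -3 3 W
1 160/113 160/233 -19200/26329 160/113 -4 3 S
2 2 40/41 -42/41 2 -4 2 E
3 160/169 160/61 17280/10309 160/169 -3 2 N
4 80/29 16/13 -576/377 80/29 -3 3 E
final -2 3 N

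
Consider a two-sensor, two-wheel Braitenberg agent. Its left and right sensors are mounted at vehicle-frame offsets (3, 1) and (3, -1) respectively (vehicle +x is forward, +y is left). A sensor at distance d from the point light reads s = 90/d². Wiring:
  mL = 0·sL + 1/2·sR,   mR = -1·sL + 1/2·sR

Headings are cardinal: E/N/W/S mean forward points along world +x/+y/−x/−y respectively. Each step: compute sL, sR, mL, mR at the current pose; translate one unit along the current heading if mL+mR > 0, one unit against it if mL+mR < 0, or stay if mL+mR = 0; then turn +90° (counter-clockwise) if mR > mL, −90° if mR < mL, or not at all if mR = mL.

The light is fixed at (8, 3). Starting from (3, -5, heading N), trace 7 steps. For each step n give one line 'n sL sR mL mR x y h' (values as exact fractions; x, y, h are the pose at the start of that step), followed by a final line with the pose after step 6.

0 90/61 90/41 45/41 -945/2501 3 -5 N
1 9/4 45/34 45/68 -27/17 3 -4 E
2 18/25 90/149 45/149 -1557/3725 2 -4 S
3 9/13 45/53 45/106 -369/1378 2 -3 W
4 90/73 2 1 -17/73 1 -3 N
5 45/16 45/26 45/52 -405/208 1 -2 E
6 90/113 18/29 9/29 -1593/3277 0 -2 S
final 0 -1 W

n=0: pose=(3,-5,N); sL=90/61, sR=90/41; mL=45/41, mR=-945/2501; mL+mR=1800/2501 → advance +1; mR−mL=-90/61 → turn -1·90°
n=1: pose=(3,-4,E); sL=9/4, sR=45/34; mL=45/68, mR=-27/17; mL+mR=-63/68 → advance -1; mR−mL=-9/4 → turn -1·90°
n=2: pose=(2,-4,S); sL=18/25, sR=90/149; mL=45/149, mR=-1557/3725; mL+mR=-432/3725 → advance -1; mR−mL=-18/25 → turn -1·90°
n=3: pose=(2,-3,W); sL=9/13, sR=45/53; mL=45/106, mR=-369/1378; mL+mR=108/689 → advance +1; mR−mL=-9/13 → turn -1·90°
n=4: pose=(1,-3,N); sL=90/73, sR=2; mL=1, mR=-17/73; mL+mR=56/73 → advance +1; mR−mL=-90/73 → turn -1·90°
n=5: pose=(1,-2,E); sL=45/16, sR=45/26; mL=45/52, mR=-405/208; mL+mR=-225/208 → advance -1; mR−mL=-45/16 → turn -1·90°
n=6: pose=(0,-2,S); sL=90/113, sR=18/29; mL=9/29, mR=-1593/3277; mL+mR=-576/3277 → advance -1; mR−mL=-90/113 → turn -1·90°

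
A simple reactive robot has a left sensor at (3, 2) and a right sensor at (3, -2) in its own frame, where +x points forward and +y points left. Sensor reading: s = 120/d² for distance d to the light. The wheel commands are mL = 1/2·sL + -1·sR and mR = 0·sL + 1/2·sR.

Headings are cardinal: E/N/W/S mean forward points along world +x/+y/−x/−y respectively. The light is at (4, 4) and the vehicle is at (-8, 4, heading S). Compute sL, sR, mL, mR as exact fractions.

left sensor world pos  = (-6, 1); dL² = 109
right sensor world pos = (-10, 1); dR² = 205
sL = 120/109 = 120/109
sR = 120/205 = 24/41
mL = 1/2·sL + -1·sR = -156/4469
mR = 0·sL + 1/2·sR = 12/41

120/109 24/41 -156/4469 12/41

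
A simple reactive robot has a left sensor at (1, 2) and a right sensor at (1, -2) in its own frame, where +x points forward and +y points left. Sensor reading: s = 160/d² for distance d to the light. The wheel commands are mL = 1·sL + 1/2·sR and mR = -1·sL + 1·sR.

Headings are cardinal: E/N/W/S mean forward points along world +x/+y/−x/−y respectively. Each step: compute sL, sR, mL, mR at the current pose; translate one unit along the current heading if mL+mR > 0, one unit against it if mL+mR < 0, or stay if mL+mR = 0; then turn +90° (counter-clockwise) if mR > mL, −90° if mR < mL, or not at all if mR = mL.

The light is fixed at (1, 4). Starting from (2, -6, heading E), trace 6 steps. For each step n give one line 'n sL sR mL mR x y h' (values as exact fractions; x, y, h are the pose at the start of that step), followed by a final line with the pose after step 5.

n=0: pose=(2,-6,E); sL=40/17, sR=40/37; mL=1820/629, mR=-800/629; mL+mR=60/37 → advance +1; mR−mL=-2620/629 → turn -1·90°
n=1: pose=(3,-6,S); sL=160/137, sR=160/121; mL=30320/16577, mR=2560/16577; mL+mR=240/121 → advance +1; mR−mL=-27760/16577 → turn -1·90°
n=2: pose=(3,-7,W); sL=16/17, sR=80/41; mL=1336/697, mR=704/697; mL+mR=120/41 → advance +1; mR−mL=-632/697 → turn -1·90°
n=3: pose=(2,-7,N); sL=160/101, sR=160/109; mL=25520/11009, mR=-1280/11009; mL+mR=240/109 → advance +1; mR−mL=-26800/11009 → turn -1·90°
n=4: pose=(2,-6,E); sL=40/17, sR=40/37; mL=1820/629, mR=-800/629; mL+mR=60/37 → advance +1; mR−mL=-2620/629 → turn -1·90°
n=5: pose=(3,-6,S); sL=160/137, sR=160/121; mL=30320/16577, mR=2560/16577; mL+mR=240/121 → advance +1; mR−mL=-27760/16577 → turn -1·90°

0 40/17 40/37 1820/629 -800/629 2 -6 E
1 160/137 160/121 30320/16577 2560/16577 3 -6 S
2 16/17 80/41 1336/697 704/697 3 -7 W
3 160/101 160/109 25520/11009 -1280/11009 2 -7 N
4 40/17 40/37 1820/629 -800/629 2 -6 E
5 160/137 160/121 30320/16577 2560/16577 3 -6 S
final 3 -7 W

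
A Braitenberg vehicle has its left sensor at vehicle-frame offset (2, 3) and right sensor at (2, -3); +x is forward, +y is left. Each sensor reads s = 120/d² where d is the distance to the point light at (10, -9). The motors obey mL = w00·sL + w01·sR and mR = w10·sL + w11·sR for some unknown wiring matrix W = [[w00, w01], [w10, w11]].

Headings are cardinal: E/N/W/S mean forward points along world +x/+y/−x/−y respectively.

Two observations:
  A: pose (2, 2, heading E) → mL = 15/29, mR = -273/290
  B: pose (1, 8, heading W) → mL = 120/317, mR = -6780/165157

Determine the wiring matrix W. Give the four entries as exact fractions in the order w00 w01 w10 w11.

1 0 1/2 -1

obs A: pose=(2,2,E) → sL=15/29, sR=6/5, mL=15/29, mR=-273/290
obs B: pose=(1,8,W) → sL=120/317, sR=120/521, mL=120/317, mR=-6780/165157
sensor matrix S = [[15/29, 6/5], [120/317, 120/521]]; det S = -1605096/4789553
solve [mL_A; mL_B] = S·[w00; w01] and [mR_A; mR_B] = S·[w10; w11]:
  w00 = 1, w01 = 0, w10 = 1/2, w11 = -1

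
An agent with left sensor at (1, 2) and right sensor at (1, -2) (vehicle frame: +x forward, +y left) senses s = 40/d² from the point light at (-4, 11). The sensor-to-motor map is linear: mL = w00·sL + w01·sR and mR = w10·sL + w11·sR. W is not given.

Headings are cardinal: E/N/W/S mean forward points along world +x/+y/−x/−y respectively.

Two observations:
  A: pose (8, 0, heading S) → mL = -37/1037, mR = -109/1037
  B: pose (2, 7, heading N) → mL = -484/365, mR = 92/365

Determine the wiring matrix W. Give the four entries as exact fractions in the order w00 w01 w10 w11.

obs A: pose=(8,0,S) → sL=2/17, sR=10/61, mL=-37/1037, mR=-109/1037
obs B: pose=(2,7,N) → sL=8/5, sR=40/73, mL=-484/365, mR=92/365
sensor matrix S = [[2/17, 10/61], [8/5, 40/73]]; det S = -14976/75701
solve [mL_A; mL_B] = S·[w00; w01] and [mR_A; mR_B] = S·[w10; w11]:
  w00 = -1, w01 = 1/2, w10 = 1/2, w11 = -1

-1 1/2 1/2 -1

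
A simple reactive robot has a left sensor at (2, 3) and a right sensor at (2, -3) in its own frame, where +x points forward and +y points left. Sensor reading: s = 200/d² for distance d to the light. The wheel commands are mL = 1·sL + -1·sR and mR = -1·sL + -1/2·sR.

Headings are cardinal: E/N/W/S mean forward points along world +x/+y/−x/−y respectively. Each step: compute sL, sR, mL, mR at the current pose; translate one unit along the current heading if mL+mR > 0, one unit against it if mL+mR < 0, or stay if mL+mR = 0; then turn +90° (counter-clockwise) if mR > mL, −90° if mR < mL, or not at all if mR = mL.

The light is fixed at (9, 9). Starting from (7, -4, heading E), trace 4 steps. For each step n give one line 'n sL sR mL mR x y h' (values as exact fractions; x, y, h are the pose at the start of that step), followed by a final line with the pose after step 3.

0 2 25/32 39/32 -153/64 7 -4 E
1 8/9 200/261 32/261 -332/261 6 -4 S
2 4/5 100/53 -288/265 -462/265 6 -3 W
3 8/5 200/101 -192/505 -1308/505 7 -3 N
final 7 -4 E

n=0: pose=(7,-4,E); sL=2, sR=25/32; mL=39/32, mR=-153/64; mL+mR=-75/64 → advance -1; mR−mL=-231/64 → turn -1·90°
n=1: pose=(6,-4,S); sL=8/9, sR=200/261; mL=32/261, mR=-332/261; mL+mR=-100/87 → advance -1; mR−mL=-364/261 → turn -1·90°
n=2: pose=(6,-3,W); sL=4/5, sR=100/53; mL=-288/265, mR=-462/265; mL+mR=-150/53 → advance -1; mR−mL=-174/265 → turn -1·90°
n=3: pose=(7,-3,N); sL=8/5, sR=200/101; mL=-192/505, mR=-1308/505; mL+mR=-300/101 → advance -1; mR−mL=-1116/505 → turn -1·90°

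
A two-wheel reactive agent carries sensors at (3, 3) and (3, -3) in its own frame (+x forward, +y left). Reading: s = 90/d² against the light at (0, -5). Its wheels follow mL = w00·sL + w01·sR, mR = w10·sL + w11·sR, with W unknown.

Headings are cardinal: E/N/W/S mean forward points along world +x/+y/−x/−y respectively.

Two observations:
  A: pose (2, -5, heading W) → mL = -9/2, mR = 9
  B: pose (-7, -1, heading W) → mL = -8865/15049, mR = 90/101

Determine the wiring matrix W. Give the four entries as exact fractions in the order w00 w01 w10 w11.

-1 1/2 1 0

obs A: pose=(2,-5,W) → sL=9, sR=9, mL=-9/2, mR=9
obs B: pose=(-7,-1,W) → sL=90/101, sR=90/149, mL=-8865/15049, mR=90/101
sensor matrix S = [[9, 9], [90/101, 90/149]]; det S = -38880/15049
solve [mL_A; mL_B] = S·[w00; w01] and [mR_A; mR_B] = S·[w10; w11]:
  w00 = -1, w01 = 1/2, w10 = 1, w11 = 0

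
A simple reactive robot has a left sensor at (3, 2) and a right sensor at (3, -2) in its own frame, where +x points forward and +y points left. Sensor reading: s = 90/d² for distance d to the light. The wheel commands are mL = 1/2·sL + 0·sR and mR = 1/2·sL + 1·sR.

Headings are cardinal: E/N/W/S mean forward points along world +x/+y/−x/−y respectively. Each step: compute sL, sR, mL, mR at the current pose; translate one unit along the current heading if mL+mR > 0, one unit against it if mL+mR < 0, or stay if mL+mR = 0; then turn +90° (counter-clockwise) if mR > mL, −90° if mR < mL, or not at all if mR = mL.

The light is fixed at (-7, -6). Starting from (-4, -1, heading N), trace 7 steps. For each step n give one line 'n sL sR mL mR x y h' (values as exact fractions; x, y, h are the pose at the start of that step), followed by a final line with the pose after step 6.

n=0: pose=(-4,-1,N); sL=18/13, sR=90/89; mL=9/13, mR=1971/1157; mL+mR=2772/1157 → advance +1; mR−mL=90/89 → turn +1·90°
n=1: pose=(-4,0,W); sL=45/8, sR=45/32; mL=45/16, mR=135/32; mL+mR=225/32 → advance +1; mR−mL=45/32 → turn +1·90°
n=2: pose=(-5,0,S); sL=18/5, sR=10; mL=9/5, mR=59/5; mL+mR=68/5 → advance +1; mR−mL=10 → turn +1·90°
n=3: pose=(-5,-1,E); sL=45/37, sR=45/17; mL=45/74, mR=4095/1258; mL+mR=2430/629 → advance +1; mR−mL=45/17 → turn +1·90°
n=4: pose=(-4,-1,N); sL=18/13, sR=90/89; mL=9/13, mR=1971/1157; mL+mR=2772/1157 → advance +1; mR−mL=90/89 → turn +1·90°
n=5: pose=(-4,0,W); sL=45/8, sR=45/32; mL=45/16, mR=135/32; mL+mR=225/32 → advance +1; mR−mL=45/32 → turn +1·90°
n=6: pose=(-5,0,S); sL=18/5, sR=10; mL=9/5, mR=59/5; mL+mR=68/5 → advance +1; mR−mL=10 → turn +1·90°

0 18/13 90/89 9/13 1971/1157 -4 -1 N
1 45/8 45/32 45/16 135/32 -4 0 W
2 18/5 10 9/5 59/5 -5 0 S
3 45/37 45/17 45/74 4095/1258 -5 -1 E
4 18/13 90/89 9/13 1971/1157 -4 -1 N
5 45/8 45/32 45/16 135/32 -4 0 W
6 18/5 10 9/5 59/5 -5 0 S
final -5 -1 E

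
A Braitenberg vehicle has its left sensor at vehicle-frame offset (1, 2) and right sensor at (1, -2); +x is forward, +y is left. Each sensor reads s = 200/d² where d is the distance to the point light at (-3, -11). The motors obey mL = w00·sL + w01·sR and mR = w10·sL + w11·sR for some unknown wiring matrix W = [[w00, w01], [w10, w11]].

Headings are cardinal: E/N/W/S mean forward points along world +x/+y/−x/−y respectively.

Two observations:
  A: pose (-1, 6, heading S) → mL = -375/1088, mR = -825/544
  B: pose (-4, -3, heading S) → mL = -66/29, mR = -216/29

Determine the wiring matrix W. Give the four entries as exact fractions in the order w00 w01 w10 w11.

-1 1/2 -1 -1

obs A: pose=(-1,6,S) → sL=25/34, sR=25/32, mL=-375/1088, mR=-825/544
obs B: pose=(-4,-3,S) → sL=4, sR=100/29, mL=-66/29, mR=-216/29
sensor matrix S = [[25/34, 25/32], [4, 100/29]]; det S = -2325/3944
solve [mL_A; mL_B] = S·[w00; w01] and [mR_A; mR_B] = S·[w10; w11]:
  w00 = -1, w01 = 1/2, w10 = -1, w11 = -1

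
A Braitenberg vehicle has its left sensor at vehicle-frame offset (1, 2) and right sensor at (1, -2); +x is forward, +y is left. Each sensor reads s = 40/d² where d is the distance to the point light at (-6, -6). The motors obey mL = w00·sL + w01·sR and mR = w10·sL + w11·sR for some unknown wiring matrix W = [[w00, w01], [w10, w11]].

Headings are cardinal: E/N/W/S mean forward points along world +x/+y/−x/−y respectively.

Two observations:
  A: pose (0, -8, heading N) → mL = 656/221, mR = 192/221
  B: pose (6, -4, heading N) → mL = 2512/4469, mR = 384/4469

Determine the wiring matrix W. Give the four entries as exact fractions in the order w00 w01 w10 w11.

1 1 1/2 -1/2

obs A: pose=(0,-8,N) → sL=40/17, sR=8/13, mL=656/221, mR=192/221
obs B: pose=(6,-4,N) → sL=40/109, sR=8/41, mL=2512/4469, mR=384/4469
sensor matrix S = [[40/17, 8/13], [40/109, 8/41]]; det S = 230400/987649
solve [mL_A; mL_B] = S·[w00; w01] and [mR_A; mR_B] = S·[w10; w11]:
  w00 = 1, w01 = 1, w10 = 1/2, w11 = -1/2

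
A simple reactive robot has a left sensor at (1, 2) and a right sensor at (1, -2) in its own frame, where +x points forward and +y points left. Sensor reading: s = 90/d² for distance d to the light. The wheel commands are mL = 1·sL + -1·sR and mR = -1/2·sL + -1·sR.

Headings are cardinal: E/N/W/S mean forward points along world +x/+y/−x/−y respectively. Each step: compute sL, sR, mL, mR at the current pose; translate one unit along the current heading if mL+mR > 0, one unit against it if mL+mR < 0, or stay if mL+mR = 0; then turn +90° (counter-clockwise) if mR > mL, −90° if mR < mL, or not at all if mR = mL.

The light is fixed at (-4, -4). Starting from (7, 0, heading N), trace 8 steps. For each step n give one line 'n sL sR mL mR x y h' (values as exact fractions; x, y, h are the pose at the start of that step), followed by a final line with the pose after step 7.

0 45/53 45/97 1980/5141 -9135/10282 7 0 N
1 90/169 18/29 -432/4901 -4347/4901 7 -1 E
2 45/74 45/34 -450/629 -4095/2516 6 -1 S
3 18/17 10/13 64/221 -287/221 6 0 W
4 45/53 45/97 1980/5141 -9135/10282 7 0 N
5 90/169 18/29 -432/4901 -4347/4901 7 -1 E
6 45/74 45/34 -450/629 -4095/2516 6 -1 S
7 18/17 10/13 64/221 -287/221 6 0 W
final 7 0 N

n=0: pose=(7,0,N); sL=45/53, sR=45/97; mL=1980/5141, mR=-9135/10282; mL+mR=-5175/10282 → advance -1; mR−mL=-135/106 → turn -1·90°
n=1: pose=(7,-1,E); sL=90/169, sR=18/29; mL=-432/4901, mR=-4347/4901; mL+mR=-4779/4901 → advance -1; mR−mL=-135/169 → turn -1·90°
n=2: pose=(6,-1,S); sL=45/74, sR=45/34; mL=-450/629, mR=-4095/2516; mL+mR=-5895/2516 → advance -1; mR−mL=-135/148 → turn -1·90°
n=3: pose=(6,0,W); sL=18/17, sR=10/13; mL=64/221, mR=-287/221; mL+mR=-223/221 → advance -1; mR−mL=-27/17 → turn -1·90°
n=4: pose=(7,0,N); sL=45/53, sR=45/97; mL=1980/5141, mR=-9135/10282; mL+mR=-5175/10282 → advance -1; mR−mL=-135/106 → turn -1·90°
n=5: pose=(7,-1,E); sL=90/169, sR=18/29; mL=-432/4901, mR=-4347/4901; mL+mR=-4779/4901 → advance -1; mR−mL=-135/169 → turn -1·90°
n=6: pose=(6,-1,S); sL=45/74, sR=45/34; mL=-450/629, mR=-4095/2516; mL+mR=-5895/2516 → advance -1; mR−mL=-135/148 → turn -1·90°
n=7: pose=(6,0,W); sL=18/17, sR=10/13; mL=64/221, mR=-287/221; mL+mR=-223/221 → advance -1; mR−mL=-27/17 → turn -1·90°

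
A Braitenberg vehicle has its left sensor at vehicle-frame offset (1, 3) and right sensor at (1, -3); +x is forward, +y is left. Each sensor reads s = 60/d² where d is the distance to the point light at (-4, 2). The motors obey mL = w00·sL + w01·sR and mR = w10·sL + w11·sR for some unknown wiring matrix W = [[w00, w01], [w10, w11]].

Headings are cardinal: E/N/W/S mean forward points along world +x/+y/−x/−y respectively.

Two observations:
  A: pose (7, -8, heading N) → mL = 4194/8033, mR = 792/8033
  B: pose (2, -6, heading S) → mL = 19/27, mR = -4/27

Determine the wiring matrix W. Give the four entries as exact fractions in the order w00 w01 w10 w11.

1 1/2 1/2 -1/2

obs A: pose=(7,-8,N) → sL=12/29, sR=60/277, mL=4194/8033, mR=792/8033
obs B: pose=(2,-6,S) → sL=10/27, sR=2/3, mL=19/27, mR=-4/27
sensor matrix S = [[12/29, 60/277], [10/27, 2/3]]; det S = 14144/72297
solve [mL_A; mL_B] = S·[w00; w01] and [mR_A; mR_B] = S·[w10; w11]:
  w00 = 1, w01 = 1/2, w10 = 1/2, w11 = -1/2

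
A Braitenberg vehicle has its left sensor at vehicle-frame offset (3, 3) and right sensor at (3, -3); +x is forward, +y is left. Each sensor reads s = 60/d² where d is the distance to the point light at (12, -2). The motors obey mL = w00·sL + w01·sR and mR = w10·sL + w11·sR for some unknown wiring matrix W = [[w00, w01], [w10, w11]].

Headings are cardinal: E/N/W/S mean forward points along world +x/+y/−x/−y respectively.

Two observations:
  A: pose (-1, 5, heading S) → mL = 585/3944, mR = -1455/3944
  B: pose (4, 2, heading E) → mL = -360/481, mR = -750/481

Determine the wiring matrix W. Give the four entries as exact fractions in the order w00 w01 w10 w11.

obs A: pose=(-1,5,S) → sL=15/29, sR=15/68, mL=585/3944, mR=-1455/3944
obs B: pose=(4,2,E) → sL=30/37, sR=30/13, mL=-360/481, mR=-750/481
sensor matrix S = [[15/29, 15/68], [30/37, 30/13]]; det S = 481275/474266
solve [mL_A; mL_B] = S·[w00; w01] and [mR_A; mR_B] = S·[w10; w11]:
  w00 = 1/2, w01 = -1/2, w10 = -1/2, w11 = -1/2

1/2 -1/2 -1/2 -1/2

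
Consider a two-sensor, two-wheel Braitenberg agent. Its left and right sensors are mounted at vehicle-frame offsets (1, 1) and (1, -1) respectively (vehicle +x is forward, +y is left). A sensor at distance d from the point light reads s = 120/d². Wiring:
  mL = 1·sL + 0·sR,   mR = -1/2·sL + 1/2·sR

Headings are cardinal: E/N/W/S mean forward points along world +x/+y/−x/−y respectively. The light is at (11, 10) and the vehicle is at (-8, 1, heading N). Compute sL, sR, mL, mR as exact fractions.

15/58 30/97 15/58 285/11252

left sensor world pos  = (-9, 2); dL² = 464
right sensor world pos = (-7, 2); dR² = 388
sL = 120/464 = 15/58
sR = 120/388 = 30/97
mL = 1·sL + 0·sR = 15/58
mR = -1/2·sL + 1/2·sR = 285/11252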